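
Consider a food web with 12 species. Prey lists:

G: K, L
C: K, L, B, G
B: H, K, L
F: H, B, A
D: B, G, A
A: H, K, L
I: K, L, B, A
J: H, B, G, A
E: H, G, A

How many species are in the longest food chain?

3 species

One longest chain: H → B → F.
It has 3 species and 2 links.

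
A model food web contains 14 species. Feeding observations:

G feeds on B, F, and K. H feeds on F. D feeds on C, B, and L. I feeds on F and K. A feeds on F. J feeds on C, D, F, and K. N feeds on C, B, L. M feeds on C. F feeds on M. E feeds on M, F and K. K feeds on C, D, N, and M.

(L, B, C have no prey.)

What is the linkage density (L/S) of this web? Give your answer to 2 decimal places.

L/S = 1.86

There are L = 26 links among S = 14 species.
L/S = 26/14 = 1.8571 ≈ 1.86.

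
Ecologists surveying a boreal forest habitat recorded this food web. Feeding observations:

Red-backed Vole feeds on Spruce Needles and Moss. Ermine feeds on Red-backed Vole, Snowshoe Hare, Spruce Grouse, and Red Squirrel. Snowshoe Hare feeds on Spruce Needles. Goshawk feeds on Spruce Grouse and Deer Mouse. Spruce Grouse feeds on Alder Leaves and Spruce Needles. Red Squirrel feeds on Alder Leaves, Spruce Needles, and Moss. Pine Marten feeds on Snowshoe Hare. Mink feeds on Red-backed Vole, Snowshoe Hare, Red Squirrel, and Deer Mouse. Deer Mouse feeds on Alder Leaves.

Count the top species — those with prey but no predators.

4

Top species (has prey, but nothing eats it): Goshawk, Ermine, Pine Marten, Mink.
Count: 4.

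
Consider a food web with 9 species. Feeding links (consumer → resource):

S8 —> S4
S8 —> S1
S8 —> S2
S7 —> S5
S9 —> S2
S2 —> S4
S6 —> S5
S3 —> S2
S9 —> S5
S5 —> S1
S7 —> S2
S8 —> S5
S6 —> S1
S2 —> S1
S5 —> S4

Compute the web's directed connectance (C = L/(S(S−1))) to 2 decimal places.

The web has S = 9 species and L = 15 feeding links.
C = L / (S(S−1)) = 15 / 72 = 0.2083 ≈ 0.21.

C = 0.21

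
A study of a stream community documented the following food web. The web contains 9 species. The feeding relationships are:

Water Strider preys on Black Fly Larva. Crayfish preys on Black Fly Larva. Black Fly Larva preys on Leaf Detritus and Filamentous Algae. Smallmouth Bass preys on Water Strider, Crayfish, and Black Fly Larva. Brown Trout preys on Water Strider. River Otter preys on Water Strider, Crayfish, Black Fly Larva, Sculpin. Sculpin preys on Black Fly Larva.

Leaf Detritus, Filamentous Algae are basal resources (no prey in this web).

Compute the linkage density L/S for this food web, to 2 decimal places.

L/S = 1.44

There are L = 13 links among S = 9 species.
L/S = 13/9 = 1.4444 ≈ 1.44.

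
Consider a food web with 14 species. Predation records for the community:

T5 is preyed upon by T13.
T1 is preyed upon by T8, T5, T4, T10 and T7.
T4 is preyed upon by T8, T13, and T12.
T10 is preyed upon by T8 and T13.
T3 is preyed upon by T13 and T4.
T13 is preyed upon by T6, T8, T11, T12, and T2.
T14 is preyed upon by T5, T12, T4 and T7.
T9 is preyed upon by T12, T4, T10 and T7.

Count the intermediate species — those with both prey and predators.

Intermediate species (has both prey and predators): T10, T4, T5, T13.
Count: 4.

4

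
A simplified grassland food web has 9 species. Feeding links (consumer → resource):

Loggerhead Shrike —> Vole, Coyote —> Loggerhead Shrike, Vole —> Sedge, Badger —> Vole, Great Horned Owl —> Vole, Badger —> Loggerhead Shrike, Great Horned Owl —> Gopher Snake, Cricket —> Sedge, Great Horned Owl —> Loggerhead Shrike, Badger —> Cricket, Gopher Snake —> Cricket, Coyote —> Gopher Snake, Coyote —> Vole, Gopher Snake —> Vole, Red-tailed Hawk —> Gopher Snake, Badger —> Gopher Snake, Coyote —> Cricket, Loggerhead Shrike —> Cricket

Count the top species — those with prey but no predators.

4

Top species (has prey, but nothing eats it): Red-tailed Hawk, Great Horned Owl, Badger, Coyote.
Count: 4.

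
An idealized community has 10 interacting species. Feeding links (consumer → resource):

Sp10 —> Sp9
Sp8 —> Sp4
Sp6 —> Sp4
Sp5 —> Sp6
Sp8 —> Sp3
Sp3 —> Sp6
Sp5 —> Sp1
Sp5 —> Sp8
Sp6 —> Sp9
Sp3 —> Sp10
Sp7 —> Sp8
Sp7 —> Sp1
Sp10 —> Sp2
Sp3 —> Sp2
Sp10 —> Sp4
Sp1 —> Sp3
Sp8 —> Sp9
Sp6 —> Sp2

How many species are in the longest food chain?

5 species

One longest chain: Sp2 → Sp10 → Sp3 → Sp1 → Sp5.
It has 5 species and 4 links.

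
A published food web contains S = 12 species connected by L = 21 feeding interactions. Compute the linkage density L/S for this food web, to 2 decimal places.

There are L = 21 links among S = 12 species.
L/S = 21/12 = 1.7500 ≈ 1.75.

L/S = 1.75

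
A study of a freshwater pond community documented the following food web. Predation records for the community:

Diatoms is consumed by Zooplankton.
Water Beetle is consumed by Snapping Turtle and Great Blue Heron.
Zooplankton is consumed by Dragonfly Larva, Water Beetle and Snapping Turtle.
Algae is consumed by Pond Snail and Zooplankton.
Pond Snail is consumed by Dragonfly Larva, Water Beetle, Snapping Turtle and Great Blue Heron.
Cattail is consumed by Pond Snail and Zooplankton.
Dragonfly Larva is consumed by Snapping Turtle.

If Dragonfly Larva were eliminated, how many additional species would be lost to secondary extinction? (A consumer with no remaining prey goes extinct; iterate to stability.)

Remove Dragonfly Larva.
Every predator of it retains at least one other prey: Snapping Turtle still has Zooplankton, Pond Snail, Water Beetle.
No consumer loses all prey, so no secondary extinctions occur.

0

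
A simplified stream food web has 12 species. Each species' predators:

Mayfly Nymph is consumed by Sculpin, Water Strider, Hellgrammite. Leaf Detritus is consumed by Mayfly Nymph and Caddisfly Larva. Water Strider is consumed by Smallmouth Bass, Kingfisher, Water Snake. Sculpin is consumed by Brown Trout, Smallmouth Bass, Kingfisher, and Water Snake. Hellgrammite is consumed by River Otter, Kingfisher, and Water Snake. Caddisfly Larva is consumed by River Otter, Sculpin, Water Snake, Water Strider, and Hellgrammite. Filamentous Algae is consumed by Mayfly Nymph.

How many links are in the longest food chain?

3 links

One longest chain: Leaf Detritus → Mayfly Nymph → Hellgrammite → River Otter.
It has 4 species and 3 links.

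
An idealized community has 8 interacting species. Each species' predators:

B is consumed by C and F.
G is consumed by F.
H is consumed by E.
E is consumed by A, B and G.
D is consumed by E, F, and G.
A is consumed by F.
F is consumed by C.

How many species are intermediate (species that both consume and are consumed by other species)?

Intermediate species (has both prey and predators): E, G, B, A, F.
Count: 5.

5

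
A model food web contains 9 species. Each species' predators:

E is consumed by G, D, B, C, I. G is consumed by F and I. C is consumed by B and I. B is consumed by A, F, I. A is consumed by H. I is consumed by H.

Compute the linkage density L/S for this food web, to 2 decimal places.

L/S = 1.56

There are L = 14 links among S = 9 species.
L/S = 14/9 = 1.5556 ≈ 1.56.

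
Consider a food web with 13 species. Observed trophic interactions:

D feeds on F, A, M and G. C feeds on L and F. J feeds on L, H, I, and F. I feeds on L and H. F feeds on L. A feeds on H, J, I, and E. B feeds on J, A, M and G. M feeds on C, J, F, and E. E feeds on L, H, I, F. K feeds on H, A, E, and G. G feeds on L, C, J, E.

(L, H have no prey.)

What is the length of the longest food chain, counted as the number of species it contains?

5 species

One longest chain: L → F → J → A → D.
It has 5 species and 4 links.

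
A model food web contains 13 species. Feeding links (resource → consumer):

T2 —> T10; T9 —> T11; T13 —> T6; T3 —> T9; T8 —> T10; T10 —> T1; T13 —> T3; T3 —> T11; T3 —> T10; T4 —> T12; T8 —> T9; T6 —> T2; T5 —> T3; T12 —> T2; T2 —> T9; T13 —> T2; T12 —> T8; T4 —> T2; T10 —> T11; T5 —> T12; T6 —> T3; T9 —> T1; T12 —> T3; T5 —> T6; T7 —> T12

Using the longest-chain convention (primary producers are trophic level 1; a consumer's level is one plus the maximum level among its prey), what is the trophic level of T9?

T5 is a producer → level 1.
T12 eats T5 (level 1); other prey at levels: T4 1, T7 1 → level 2.
T2 eats T12 (level 2); other prey at levels: T13 1, T4 1, T6 2 → level 3.
T9 eats T2 (level 3); other prey at levels: T3 3, T8 3 → level 4.

Trophic level 4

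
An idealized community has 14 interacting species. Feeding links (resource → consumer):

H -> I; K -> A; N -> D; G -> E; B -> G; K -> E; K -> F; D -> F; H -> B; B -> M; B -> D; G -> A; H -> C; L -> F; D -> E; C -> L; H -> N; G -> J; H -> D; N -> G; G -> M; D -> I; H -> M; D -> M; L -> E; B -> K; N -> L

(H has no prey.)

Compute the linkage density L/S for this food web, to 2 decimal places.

L/S = 1.93

There are L = 27 links among S = 14 species.
L/S = 27/14 = 1.9286 ≈ 1.93.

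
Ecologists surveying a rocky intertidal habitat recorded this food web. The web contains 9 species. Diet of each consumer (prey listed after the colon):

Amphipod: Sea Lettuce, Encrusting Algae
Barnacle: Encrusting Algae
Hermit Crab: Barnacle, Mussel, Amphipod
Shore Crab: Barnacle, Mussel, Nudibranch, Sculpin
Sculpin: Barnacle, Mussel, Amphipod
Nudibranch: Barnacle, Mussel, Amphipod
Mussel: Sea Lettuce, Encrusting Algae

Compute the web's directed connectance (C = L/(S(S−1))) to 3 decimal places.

The web has S = 9 species and L = 18 feeding links.
C = L / (S(S−1)) = 18 / 72 = 0.2500 ≈ 0.250.

C = 0.250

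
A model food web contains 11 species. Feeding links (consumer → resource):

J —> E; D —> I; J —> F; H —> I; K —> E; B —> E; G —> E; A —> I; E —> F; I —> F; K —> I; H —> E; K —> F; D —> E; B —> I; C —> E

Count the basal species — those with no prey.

Basal species (no prey listed): F.
Count: 1.

1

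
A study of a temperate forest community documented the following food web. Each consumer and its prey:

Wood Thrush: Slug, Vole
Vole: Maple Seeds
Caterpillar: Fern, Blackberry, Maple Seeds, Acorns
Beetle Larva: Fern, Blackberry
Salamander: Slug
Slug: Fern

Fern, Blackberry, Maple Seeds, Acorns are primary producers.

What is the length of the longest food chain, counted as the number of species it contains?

One longest chain: Fern → Slug → Salamander.
It has 3 species and 2 links.

3 species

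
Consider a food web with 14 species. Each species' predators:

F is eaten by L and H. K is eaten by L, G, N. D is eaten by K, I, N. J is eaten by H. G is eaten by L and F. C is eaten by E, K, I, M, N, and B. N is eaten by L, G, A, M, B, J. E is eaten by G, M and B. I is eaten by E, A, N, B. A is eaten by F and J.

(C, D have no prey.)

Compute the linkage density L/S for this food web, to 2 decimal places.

L/S = 2.29

There are L = 32 links among S = 14 species.
L/S = 32/14 = 2.2857 ≈ 2.29.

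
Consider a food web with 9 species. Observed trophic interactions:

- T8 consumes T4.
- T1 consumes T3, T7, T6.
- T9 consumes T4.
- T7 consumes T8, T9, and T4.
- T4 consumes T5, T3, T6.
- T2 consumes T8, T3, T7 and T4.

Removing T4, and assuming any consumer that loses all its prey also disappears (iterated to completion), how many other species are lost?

3

Remove T4.
Round 1: T9 (all prey gone), T8 (all prey gone) → extinct.
Round 2: T7 (all prey gone) → extinct.
No further losses. Total secondary extinctions: 3.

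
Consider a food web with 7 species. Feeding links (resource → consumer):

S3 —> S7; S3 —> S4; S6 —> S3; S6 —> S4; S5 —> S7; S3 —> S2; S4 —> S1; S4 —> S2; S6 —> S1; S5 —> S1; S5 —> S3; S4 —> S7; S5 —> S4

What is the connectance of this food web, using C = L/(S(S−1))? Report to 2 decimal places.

The web has S = 7 species and L = 13 feeding links.
C = L / (S(S−1)) = 13 / 42 = 0.3095 ≈ 0.31.

C = 0.31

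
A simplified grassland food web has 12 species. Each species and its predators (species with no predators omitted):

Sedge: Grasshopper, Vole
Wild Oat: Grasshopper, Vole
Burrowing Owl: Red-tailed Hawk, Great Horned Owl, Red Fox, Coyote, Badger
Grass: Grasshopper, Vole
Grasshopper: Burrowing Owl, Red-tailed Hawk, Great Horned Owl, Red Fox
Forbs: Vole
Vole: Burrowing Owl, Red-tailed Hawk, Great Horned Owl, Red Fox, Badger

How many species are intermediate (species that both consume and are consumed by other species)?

Intermediate species (has both prey and predators): Grasshopper, Vole, Burrowing Owl.
Count: 3.

3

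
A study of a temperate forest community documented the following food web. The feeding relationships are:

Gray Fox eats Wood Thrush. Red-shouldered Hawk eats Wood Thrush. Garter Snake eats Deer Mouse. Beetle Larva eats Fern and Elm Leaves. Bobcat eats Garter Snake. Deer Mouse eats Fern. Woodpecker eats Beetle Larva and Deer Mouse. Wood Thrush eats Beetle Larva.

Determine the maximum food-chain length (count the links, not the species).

One longest chain: Fern → Deer Mouse → Garter Snake → Bobcat.
It has 4 species and 3 links.

3 links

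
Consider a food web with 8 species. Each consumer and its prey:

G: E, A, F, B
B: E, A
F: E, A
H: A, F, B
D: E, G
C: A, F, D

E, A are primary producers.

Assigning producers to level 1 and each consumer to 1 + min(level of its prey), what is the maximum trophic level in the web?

Producers (level 1): E, A.
Following each consumer down to its lowest-level prey: A → C (levels 1 through 2).
All prey of C (A 1, F 2, D 2) are at level 1 or above, so C is at level 1 + 1 = 2.
Every consumer has at least one prey at level 1 or below, so none exceeds level 2.

2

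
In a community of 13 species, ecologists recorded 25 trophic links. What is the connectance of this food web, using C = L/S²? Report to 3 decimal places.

The web has S = 13 species and L = 25 feeding links.
C = L / S² = 25 / 169 = 0.1479 ≈ 0.148.

C = 0.148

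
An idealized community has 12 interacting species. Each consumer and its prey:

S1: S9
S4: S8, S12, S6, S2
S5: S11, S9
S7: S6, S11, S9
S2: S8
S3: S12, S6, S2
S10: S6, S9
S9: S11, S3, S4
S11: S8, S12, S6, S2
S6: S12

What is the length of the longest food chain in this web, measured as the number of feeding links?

One longest chain: S12 → S6 → S11 → S9 → S7.
It has 5 species and 4 links.

4 links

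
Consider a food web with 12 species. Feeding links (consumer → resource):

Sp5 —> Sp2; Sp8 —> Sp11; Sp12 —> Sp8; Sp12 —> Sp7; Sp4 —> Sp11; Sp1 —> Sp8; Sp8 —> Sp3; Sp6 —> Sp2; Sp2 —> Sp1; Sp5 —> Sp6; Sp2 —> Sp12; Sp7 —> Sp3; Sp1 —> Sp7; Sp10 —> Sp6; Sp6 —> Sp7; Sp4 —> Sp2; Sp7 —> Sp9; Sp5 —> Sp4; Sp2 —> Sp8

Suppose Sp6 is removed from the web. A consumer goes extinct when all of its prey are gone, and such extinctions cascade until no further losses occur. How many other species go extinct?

Remove Sp6.
Round 1: Sp10 (all prey gone) → extinct.
No further losses. Total secondary extinctions: 1.

1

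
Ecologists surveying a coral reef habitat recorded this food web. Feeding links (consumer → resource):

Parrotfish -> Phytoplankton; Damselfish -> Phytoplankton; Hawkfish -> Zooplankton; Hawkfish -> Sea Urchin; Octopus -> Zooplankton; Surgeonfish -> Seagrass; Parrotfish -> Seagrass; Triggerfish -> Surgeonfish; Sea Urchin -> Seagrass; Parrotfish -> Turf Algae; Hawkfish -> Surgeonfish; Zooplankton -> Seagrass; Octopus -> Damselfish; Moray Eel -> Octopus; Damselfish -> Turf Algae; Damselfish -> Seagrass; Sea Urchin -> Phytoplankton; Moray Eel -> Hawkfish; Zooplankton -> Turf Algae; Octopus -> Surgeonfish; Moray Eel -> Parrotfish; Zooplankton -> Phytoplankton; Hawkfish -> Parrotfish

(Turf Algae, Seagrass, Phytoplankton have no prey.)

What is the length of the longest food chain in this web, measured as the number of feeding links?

One longest chain: Seagrass → Surgeonfish → Octopus → Moray Eel.
It has 4 species and 3 links.

3 links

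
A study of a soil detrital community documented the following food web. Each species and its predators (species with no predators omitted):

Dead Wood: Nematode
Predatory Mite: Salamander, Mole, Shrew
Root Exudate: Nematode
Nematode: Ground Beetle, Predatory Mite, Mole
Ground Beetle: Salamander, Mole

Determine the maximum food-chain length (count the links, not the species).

One longest chain: Root Exudate → Nematode → Ground Beetle → Salamander.
It has 4 species and 3 links.

3 links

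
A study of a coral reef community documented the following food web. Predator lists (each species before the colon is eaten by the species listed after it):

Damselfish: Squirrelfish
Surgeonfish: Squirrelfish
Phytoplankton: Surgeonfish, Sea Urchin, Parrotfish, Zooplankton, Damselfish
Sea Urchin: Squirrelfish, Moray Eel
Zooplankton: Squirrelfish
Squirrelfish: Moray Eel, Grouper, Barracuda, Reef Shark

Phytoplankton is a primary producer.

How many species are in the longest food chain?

One longest chain: Phytoplankton → Surgeonfish → Squirrelfish → Moray Eel.
It has 4 species and 3 links.

4 species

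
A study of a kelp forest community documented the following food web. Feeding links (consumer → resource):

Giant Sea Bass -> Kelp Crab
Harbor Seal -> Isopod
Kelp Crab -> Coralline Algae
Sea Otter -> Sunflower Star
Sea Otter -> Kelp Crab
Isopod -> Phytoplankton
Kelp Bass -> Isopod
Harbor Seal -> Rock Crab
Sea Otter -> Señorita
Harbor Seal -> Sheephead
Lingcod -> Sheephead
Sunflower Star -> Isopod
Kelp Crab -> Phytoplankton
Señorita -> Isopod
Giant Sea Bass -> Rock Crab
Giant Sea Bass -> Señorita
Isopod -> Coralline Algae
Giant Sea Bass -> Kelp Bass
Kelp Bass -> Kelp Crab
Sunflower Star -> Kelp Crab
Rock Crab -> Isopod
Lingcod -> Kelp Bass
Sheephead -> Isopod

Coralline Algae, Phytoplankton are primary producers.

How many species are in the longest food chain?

4 species

One longest chain: Coralline Algae → Isopod → Sheephead → Lingcod.
It has 4 species and 3 links.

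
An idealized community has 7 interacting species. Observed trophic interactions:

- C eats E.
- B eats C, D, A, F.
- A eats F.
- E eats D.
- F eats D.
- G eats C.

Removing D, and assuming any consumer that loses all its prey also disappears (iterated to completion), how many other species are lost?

Remove D.
Round 1: F (all prey gone), E (all prey gone) → extinct.
Round 2: C (all prey gone), A (all prey gone) → extinct.
Round 3: B (all prey gone), G (all prey gone) → extinct.
No further losses. Total secondary extinctions: 6.

6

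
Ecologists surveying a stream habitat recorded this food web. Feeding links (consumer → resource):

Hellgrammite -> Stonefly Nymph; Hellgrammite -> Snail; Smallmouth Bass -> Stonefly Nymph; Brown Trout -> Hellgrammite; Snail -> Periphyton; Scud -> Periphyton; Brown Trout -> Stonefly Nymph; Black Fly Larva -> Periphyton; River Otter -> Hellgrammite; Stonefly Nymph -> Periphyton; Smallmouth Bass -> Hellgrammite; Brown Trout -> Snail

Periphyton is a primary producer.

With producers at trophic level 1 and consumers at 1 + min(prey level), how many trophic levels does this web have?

Producers (level 1): Periphyton.
Following each consumer down to its lowest-level prey: Periphyton → Snail → Hellgrammite → River Otter (levels 1 through 4).
All prey of River Otter (Hellgrammite 3) are at level 3 or above, so River Otter is at level 1 + 3 = 4.
Every consumer has at least one prey at level 3 or below, so none exceeds level 4.

4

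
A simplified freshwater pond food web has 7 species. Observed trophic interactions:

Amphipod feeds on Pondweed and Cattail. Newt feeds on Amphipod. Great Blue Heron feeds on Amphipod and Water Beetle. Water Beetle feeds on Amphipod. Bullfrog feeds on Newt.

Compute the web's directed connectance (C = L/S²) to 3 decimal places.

The web has S = 7 species and L = 7 feeding links.
C = L / S² = 7 / 49 = 0.1429 ≈ 0.143.

C = 0.143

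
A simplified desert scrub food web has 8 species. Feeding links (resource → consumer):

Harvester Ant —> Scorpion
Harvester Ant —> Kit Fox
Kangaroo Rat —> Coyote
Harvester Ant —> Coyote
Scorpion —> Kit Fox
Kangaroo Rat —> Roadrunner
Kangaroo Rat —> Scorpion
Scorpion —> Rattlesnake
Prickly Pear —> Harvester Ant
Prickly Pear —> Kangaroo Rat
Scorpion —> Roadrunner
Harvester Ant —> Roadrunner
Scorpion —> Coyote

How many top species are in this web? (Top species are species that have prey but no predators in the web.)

4

Top species (has prey, but nothing eats it): Kit Fox, Rattlesnake, Coyote, Roadrunner.
Count: 4.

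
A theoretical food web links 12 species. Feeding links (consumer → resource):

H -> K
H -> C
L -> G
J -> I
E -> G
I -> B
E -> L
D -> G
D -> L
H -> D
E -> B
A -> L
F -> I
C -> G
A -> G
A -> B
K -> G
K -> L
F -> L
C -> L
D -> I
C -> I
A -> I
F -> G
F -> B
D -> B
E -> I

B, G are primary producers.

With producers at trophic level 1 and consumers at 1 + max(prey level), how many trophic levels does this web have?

4

Producers (level 1): B, G.
G → L → D → H gives H level 4.
No species has a prey at level 4, so no species reaches level 5.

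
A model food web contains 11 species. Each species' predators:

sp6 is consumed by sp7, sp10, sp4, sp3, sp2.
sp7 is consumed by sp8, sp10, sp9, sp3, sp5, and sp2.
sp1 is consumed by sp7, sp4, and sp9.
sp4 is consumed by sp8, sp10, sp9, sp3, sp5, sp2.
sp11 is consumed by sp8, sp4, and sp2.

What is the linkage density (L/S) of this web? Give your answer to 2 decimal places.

L/S = 2.09

There are L = 23 links among S = 11 species.
L/S = 23/11 = 2.0909 ≈ 2.09.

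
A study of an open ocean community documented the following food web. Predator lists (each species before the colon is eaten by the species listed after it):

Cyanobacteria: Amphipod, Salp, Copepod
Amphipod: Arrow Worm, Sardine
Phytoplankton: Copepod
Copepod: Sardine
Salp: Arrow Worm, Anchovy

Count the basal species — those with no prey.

Basal species (no prey listed): Cyanobacteria, Phytoplankton.
Count: 2.

2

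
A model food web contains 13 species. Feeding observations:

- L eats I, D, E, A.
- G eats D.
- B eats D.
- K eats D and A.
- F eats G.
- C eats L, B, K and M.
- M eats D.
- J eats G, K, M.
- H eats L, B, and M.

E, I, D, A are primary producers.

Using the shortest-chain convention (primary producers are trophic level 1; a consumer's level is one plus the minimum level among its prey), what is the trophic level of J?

Trophic level 3

D is a producer → level 1.
G eats D → level 2.
J eats G → level 3.
No prey of J is below level 2, so 3 is the minimum.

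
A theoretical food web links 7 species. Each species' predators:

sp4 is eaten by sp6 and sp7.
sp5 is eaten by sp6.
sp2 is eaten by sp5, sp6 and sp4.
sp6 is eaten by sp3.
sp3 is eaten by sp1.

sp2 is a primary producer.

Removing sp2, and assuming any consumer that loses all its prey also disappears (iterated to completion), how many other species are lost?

Remove sp2.
Round 1: sp5 (all prey gone), sp4 (all prey gone) → extinct.
Round 2: sp7 (all prey gone), sp6 (all prey gone) → extinct.
Round 3: sp3 (all prey gone) → extinct.
Round 4: sp1 (all prey gone) → extinct.
No further losses. Total secondary extinctions: 6.

6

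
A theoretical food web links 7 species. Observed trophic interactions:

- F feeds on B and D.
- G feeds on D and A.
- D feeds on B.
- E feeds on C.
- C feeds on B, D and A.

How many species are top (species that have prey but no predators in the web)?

Top species (has prey, but nothing eats it): F, G, E.
Count: 3.

3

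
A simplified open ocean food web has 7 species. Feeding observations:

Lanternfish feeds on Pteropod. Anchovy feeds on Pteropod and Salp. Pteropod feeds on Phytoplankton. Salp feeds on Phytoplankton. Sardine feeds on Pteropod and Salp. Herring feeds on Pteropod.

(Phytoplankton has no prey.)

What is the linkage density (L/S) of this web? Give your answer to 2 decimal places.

There are L = 8 links among S = 7 species.
L/S = 8/7 = 1.1429 ≈ 1.14.

L/S = 1.14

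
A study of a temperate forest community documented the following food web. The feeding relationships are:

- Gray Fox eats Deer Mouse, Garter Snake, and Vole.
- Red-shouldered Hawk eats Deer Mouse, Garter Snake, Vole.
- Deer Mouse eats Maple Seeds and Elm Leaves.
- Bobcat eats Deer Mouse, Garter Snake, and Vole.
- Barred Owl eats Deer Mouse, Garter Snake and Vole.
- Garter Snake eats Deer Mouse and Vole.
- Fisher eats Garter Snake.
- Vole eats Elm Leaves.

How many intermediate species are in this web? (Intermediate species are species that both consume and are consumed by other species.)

3

Intermediate species (has both prey and predators): Vole, Deer Mouse, Garter Snake.
Count: 3.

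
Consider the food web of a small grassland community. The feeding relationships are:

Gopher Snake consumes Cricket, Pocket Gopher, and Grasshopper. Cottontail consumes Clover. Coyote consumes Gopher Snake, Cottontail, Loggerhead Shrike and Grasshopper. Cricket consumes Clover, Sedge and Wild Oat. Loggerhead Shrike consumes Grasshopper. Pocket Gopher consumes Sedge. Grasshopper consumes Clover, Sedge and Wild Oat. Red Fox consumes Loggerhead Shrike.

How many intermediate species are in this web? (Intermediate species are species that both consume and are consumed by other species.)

6

Intermediate species (has both prey and predators): Grasshopper, Cottontail, Cricket, Pocket Gopher, Gopher Snake, Loggerhead Shrike.
Count: 6.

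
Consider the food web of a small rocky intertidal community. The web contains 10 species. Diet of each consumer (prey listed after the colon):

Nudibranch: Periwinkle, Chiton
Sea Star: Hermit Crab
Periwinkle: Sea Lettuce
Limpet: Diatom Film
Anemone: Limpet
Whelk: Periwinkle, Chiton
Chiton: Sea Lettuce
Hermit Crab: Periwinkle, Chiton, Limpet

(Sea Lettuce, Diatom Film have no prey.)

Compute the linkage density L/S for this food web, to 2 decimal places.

There are L = 12 links among S = 10 species.
L/S = 12/10 = 1.2000 ≈ 1.20.

L/S = 1.20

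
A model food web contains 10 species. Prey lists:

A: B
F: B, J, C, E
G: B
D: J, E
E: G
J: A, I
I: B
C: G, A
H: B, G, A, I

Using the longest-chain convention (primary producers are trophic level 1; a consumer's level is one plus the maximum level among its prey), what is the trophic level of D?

Trophic level 4

B is a producer → level 1.
A eats B → level 2.
J eats A (level 2); other prey at levels: I 2 → level 3.
D eats J (level 3); other prey at levels: E 3 → level 4.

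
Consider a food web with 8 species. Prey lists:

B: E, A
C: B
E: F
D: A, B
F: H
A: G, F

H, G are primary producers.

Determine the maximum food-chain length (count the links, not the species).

One longest chain: H → F → E → B → C.
It has 5 species and 4 links.

4 links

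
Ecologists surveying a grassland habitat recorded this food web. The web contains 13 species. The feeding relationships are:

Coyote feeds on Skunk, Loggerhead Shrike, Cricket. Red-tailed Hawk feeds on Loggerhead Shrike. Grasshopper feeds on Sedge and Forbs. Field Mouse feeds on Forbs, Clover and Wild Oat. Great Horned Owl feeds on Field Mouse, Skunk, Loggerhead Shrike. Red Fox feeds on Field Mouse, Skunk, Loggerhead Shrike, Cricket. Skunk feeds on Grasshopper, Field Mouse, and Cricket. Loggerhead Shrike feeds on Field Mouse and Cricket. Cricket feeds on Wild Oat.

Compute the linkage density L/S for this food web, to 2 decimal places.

L/S = 1.69

There are L = 22 links among S = 13 species.
L/S = 22/13 = 1.6923 ≈ 1.69.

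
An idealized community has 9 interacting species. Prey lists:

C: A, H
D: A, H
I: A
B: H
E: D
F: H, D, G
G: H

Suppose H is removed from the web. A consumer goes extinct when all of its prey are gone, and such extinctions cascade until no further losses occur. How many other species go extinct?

2

Remove H.
Round 1: B (all prey gone), G (all prey gone) → extinct.
No further losses. Total secondary extinctions: 2.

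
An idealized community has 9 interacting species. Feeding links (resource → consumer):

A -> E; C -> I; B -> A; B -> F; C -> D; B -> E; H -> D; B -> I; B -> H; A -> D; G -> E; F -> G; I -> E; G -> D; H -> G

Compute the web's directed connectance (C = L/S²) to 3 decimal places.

The web has S = 9 species and L = 15 feeding links.
C = L / S² = 15 / 81 = 0.1852 ≈ 0.185.

C = 0.185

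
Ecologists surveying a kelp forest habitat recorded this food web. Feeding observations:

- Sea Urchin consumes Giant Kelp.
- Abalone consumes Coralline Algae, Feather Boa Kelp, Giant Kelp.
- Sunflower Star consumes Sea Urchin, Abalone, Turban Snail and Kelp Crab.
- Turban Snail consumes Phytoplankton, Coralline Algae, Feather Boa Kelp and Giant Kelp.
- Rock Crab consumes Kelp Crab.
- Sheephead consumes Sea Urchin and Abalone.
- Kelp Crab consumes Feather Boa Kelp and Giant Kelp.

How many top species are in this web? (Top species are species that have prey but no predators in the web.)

Top species (has prey, but nothing eats it): Rock Crab, Sheephead, Sunflower Star.
Count: 3.

3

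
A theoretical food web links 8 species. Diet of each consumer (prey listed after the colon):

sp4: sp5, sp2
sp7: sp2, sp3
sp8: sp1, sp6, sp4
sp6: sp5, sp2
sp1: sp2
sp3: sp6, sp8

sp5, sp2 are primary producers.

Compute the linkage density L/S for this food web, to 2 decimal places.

There are L = 12 links among S = 8 species.
L/S = 12/8 = 1.5000 ≈ 1.50.

L/S = 1.50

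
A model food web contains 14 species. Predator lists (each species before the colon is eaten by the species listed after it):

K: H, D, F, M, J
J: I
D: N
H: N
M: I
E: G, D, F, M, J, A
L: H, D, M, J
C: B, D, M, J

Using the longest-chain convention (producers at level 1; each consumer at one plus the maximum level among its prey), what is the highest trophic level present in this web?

3

Producers (level 1): C, L, E, K.
L → H → N gives N level 3.
No species has a prey at level 3, so no species reaches level 4.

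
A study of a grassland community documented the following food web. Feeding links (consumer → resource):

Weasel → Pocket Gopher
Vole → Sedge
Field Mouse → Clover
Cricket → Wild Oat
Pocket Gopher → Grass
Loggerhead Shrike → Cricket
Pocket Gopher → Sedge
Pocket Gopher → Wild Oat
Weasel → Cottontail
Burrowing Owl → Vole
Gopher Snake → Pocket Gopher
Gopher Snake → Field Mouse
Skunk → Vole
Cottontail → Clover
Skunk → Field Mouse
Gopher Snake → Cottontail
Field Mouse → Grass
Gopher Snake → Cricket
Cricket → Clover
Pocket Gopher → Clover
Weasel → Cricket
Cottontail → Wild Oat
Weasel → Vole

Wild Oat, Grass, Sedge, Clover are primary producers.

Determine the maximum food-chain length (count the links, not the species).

One longest chain: Sedge → Vole → Burrowing Owl.
It has 3 species and 2 links.

2 links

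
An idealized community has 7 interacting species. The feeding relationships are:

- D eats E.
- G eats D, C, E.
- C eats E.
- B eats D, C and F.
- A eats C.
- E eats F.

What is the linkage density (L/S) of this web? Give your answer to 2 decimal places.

There are L = 10 links among S = 7 species.
L/S = 10/7 = 1.4286 ≈ 1.43.

L/S = 1.43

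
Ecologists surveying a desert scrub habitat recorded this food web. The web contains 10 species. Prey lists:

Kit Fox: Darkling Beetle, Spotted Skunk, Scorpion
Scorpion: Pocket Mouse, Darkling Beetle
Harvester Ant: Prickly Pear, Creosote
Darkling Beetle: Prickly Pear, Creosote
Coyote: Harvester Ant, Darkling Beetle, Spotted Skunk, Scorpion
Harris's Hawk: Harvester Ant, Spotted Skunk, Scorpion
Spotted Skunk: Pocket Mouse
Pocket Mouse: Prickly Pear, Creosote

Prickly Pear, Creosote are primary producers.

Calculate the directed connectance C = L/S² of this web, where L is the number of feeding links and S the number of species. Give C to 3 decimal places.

C = 0.190

The web has S = 10 species and L = 19 feeding links.
C = L / S² = 19 / 100 = 0.1900 ≈ 0.190.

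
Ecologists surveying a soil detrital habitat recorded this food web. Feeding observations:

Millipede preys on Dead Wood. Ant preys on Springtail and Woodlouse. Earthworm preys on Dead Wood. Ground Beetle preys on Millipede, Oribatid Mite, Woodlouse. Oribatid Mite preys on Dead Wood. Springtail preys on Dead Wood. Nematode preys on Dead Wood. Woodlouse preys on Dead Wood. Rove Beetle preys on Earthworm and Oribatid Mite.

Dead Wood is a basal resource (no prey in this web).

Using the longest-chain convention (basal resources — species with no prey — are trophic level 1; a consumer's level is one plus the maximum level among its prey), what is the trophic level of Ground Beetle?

Trophic level 3

Dead Wood has no prey (basal) → level 1.
Woodlouse eats Dead Wood → level 2.
Ground Beetle eats Woodlouse (level 2); other prey at levels: Oribatid Mite 2, Millipede 2 → level 3.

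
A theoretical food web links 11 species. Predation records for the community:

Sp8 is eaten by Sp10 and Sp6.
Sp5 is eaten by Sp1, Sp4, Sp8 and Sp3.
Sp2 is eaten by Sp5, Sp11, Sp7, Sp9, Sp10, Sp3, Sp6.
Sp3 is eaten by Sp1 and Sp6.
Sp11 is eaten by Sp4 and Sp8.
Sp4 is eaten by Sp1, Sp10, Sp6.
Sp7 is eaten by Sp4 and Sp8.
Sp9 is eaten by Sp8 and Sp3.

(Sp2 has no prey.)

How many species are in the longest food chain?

4 species

One longest chain: Sp2 → Sp11 → Sp4 → Sp10.
It has 4 species and 3 links.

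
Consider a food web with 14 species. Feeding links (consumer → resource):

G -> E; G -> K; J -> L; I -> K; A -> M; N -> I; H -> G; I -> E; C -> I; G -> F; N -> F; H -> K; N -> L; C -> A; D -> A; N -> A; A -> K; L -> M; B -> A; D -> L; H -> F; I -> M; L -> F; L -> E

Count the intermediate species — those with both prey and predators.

Intermediate species (has both prey and predators): L, A, G, I.
Count: 4.

4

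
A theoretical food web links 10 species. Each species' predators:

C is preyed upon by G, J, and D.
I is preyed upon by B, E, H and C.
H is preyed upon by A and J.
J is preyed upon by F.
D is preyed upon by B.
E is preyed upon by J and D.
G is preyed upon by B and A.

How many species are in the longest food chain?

4 species

One longest chain: I → E → J → F.
It has 4 species and 3 links.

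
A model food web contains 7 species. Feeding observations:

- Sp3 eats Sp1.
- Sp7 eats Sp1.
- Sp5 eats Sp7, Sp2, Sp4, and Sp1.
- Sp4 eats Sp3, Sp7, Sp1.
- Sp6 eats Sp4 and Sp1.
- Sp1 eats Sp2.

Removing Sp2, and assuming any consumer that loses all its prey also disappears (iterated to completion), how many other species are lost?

6

Remove Sp2.
Round 1: Sp1 (all prey gone) → extinct.
Round 2: Sp7 (all prey gone), Sp3 (all prey gone) → extinct.
Round 3: Sp4 (all prey gone) → extinct.
Round 4: Sp5 (all prey gone), Sp6 (all prey gone) → extinct.
No further losses. Total secondary extinctions: 6.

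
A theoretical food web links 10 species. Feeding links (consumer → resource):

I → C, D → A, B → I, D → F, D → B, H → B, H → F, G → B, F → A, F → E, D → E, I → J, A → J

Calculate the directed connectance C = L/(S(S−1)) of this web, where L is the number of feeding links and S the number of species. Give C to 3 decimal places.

The web has S = 10 species and L = 13 feeding links.
C = L / (S(S−1)) = 13 / 90 = 0.1444 ≈ 0.144.

C = 0.144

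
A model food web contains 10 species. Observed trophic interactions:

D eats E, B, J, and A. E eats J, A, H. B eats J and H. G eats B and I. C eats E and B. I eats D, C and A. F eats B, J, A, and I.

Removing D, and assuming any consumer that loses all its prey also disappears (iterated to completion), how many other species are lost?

Remove D.
Every predator of it retains at least one other prey: I still has A, C.
No consumer loses all prey, so no secondary extinctions occur.

0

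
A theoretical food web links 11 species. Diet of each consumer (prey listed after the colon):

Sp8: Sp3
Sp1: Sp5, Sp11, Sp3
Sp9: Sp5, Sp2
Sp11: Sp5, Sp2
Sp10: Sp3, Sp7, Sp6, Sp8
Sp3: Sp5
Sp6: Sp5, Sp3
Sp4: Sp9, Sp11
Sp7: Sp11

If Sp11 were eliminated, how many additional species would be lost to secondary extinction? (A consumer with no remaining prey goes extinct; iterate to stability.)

1

Remove Sp11.
Round 1: Sp7 (all prey gone) → extinct.
No further losses. Total secondary extinctions: 1.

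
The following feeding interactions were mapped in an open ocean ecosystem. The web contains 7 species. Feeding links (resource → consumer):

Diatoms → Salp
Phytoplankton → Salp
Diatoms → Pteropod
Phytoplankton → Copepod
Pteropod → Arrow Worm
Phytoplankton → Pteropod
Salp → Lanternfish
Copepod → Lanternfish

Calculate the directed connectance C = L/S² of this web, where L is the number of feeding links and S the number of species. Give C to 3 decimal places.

The web has S = 7 species and L = 8 feeding links.
C = L / S² = 8 / 49 = 0.1633 ≈ 0.163.

C = 0.163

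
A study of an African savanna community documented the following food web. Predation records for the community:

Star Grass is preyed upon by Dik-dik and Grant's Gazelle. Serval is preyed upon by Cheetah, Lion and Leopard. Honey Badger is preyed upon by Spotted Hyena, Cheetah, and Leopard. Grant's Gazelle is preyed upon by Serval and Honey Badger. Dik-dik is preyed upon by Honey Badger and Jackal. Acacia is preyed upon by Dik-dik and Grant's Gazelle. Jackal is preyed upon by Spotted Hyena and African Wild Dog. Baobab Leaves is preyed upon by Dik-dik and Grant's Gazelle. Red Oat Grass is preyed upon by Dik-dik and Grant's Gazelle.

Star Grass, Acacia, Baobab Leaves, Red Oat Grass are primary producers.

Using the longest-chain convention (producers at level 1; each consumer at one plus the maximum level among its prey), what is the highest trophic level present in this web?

4

Producers (level 1): Star Grass, Acacia, Baobab Leaves, Red Oat Grass.
Star Grass → Dik-dik → Honey Badger → Leopard gives Leopard level 4.
No species has a prey at level 4, so no species reaches level 5.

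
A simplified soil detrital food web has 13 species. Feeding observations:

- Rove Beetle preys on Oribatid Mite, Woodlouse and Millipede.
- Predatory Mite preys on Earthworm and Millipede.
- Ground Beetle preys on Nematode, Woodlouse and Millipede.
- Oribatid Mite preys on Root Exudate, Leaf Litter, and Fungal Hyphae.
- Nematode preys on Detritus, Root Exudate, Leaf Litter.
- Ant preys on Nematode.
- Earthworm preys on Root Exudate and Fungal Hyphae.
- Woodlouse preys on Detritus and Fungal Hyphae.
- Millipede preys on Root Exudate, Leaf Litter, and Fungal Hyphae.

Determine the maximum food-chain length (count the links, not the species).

One longest chain: Root Exudate → Nematode → Ant.
It has 3 species and 2 links.

2 links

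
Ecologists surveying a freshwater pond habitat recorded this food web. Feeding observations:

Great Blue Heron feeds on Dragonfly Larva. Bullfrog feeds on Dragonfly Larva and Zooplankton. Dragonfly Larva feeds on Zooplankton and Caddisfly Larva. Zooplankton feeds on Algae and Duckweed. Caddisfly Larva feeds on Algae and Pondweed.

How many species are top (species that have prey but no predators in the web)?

Top species (has prey, but nothing eats it): Great Blue Heron, Bullfrog.
Count: 2.

2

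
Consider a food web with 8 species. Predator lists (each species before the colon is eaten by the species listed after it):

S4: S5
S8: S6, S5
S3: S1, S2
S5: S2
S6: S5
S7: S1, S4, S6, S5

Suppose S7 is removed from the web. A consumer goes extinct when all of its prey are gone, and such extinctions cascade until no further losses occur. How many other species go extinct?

Remove S7.
Round 1: S4 (all prey gone) → extinct.
No further losses. Total secondary extinctions: 1.

1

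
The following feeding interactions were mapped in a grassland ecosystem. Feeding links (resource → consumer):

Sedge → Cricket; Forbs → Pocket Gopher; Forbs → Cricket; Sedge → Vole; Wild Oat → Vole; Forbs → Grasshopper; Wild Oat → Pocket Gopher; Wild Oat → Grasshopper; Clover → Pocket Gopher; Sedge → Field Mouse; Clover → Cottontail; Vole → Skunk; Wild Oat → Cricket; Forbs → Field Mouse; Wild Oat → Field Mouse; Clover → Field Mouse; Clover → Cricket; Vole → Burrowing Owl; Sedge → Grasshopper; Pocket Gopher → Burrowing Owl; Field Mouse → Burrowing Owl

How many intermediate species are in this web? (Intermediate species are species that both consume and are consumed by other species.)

Intermediate species (has both prey and predators): Vole, Pocket Gopher, Field Mouse.
Count: 3.

3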